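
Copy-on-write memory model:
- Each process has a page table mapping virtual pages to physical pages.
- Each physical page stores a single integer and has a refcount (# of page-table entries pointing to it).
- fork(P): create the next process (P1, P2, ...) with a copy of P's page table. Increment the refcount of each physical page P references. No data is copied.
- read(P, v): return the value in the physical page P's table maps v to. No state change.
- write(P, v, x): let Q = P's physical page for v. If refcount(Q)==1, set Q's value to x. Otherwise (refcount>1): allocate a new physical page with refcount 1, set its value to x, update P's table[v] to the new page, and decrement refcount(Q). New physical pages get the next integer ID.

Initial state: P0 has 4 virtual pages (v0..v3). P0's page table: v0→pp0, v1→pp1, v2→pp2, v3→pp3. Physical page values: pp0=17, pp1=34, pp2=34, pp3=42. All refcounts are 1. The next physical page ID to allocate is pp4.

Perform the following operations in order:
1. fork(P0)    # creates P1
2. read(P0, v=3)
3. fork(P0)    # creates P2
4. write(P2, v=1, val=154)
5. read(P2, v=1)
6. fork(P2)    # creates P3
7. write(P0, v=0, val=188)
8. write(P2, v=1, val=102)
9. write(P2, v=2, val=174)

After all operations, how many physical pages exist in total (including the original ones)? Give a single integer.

Op 1: fork(P0) -> P1. 4 ppages; refcounts: pp0:2 pp1:2 pp2:2 pp3:2
Op 2: read(P0, v3) -> 42. No state change.
Op 3: fork(P0) -> P2. 4 ppages; refcounts: pp0:3 pp1:3 pp2:3 pp3:3
Op 4: write(P2, v1, 154). refcount(pp1)=3>1 -> COPY to pp4. 5 ppages; refcounts: pp0:3 pp1:2 pp2:3 pp3:3 pp4:1
Op 5: read(P2, v1) -> 154. No state change.
Op 6: fork(P2) -> P3. 5 ppages; refcounts: pp0:4 pp1:2 pp2:4 pp3:4 pp4:2
Op 7: write(P0, v0, 188). refcount(pp0)=4>1 -> COPY to pp5. 6 ppages; refcounts: pp0:3 pp1:2 pp2:4 pp3:4 pp4:2 pp5:1
Op 8: write(P2, v1, 102). refcount(pp4)=2>1 -> COPY to pp6. 7 ppages; refcounts: pp0:3 pp1:2 pp2:4 pp3:4 pp4:1 pp5:1 pp6:1
Op 9: write(P2, v2, 174). refcount(pp2)=4>1 -> COPY to pp7. 8 ppages; refcounts: pp0:3 pp1:2 pp2:3 pp3:4 pp4:1 pp5:1 pp6:1 pp7:1

Answer: 8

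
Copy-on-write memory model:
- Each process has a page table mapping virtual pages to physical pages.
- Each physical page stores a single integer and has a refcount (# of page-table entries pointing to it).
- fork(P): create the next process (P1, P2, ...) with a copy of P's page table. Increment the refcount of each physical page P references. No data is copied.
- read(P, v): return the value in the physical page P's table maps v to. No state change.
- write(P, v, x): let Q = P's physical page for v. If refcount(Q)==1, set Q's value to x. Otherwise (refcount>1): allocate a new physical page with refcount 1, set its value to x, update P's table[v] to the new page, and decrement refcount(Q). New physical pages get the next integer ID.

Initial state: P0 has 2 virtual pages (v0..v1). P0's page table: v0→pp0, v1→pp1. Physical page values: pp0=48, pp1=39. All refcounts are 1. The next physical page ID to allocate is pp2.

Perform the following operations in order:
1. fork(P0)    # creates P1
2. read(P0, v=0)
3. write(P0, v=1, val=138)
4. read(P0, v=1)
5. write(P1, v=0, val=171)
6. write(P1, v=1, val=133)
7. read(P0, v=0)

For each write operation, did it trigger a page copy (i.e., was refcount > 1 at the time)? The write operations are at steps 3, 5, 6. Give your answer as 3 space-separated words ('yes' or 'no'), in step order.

Op 1: fork(P0) -> P1. 2 ppages; refcounts: pp0:2 pp1:2
Op 2: read(P0, v0) -> 48. No state change.
Op 3: write(P0, v1, 138). refcount(pp1)=2>1 -> COPY to pp2. 3 ppages; refcounts: pp0:2 pp1:1 pp2:1
Op 4: read(P0, v1) -> 138. No state change.
Op 5: write(P1, v0, 171). refcount(pp0)=2>1 -> COPY to pp3. 4 ppages; refcounts: pp0:1 pp1:1 pp2:1 pp3:1
Op 6: write(P1, v1, 133). refcount(pp1)=1 -> write in place. 4 ppages; refcounts: pp0:1 pp1:1 pp2:1 pp3:1
Op 7: read(P0, v0) -> 48. No state change.

yes yes no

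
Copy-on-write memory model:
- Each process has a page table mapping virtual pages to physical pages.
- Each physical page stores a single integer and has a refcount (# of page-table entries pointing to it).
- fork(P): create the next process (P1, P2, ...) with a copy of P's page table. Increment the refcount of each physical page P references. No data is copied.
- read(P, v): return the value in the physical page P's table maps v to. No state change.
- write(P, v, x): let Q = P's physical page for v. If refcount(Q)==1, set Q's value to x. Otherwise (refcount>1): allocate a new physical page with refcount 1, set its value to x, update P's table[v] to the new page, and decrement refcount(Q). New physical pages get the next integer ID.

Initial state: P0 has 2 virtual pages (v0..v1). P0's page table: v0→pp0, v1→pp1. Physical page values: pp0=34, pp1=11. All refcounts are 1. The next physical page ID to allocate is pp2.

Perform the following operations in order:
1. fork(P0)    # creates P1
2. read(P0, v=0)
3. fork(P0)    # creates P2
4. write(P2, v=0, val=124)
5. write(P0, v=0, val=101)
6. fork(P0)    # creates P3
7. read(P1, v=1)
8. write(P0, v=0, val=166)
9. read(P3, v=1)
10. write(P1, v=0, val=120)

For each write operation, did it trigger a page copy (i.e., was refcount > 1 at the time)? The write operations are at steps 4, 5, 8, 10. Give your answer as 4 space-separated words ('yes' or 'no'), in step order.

Op 1: fork(P0) -> P1. 2 ppages; refcounts: pp0:2 pp1:2
Op 2: read(P0, v0) -> 34. No state change.
Op 3: fork(P0) -> P2. 2 ppages; refcounts: pp0:3 pp1:3
Op 4: write(P2, v0, 124). refcount(pp0)=3>1 -> COPY to pp2. 3 ppages; refcounts: pp0:2 pp1:3 pp2:1
Op 5: write(P0, v0, 101). refcount(pp0)=2>1 -> COPY to pp3. 4 ppages; refcounts: pp0:1 pp1:3 pp2:1 pp3:1
Op 6: fork(P0) -> P3. 4 ppages; refcounts: pp0:1 pp1:4 pp2:1 pp3:2
Op 7: read(P1, v1) -> 11. No state change.
Op 8: write(P0, v0, 166). refcount(pp3)=2>1 -> COPY to pp4. 5 ppages; refcounts: pp0:1 pp1:4 pp2:1 pp3:1 pp4:1
Op 9: read(P3, v1) -> 11. No state change.
Op 10: write(P1, v0, 120). refcount(pp0)=1 -> write in place. 5 ppages; refcounts: pp0:1 pp1:4 pp2:1 pp3:1 pp4:1

yes yes yes no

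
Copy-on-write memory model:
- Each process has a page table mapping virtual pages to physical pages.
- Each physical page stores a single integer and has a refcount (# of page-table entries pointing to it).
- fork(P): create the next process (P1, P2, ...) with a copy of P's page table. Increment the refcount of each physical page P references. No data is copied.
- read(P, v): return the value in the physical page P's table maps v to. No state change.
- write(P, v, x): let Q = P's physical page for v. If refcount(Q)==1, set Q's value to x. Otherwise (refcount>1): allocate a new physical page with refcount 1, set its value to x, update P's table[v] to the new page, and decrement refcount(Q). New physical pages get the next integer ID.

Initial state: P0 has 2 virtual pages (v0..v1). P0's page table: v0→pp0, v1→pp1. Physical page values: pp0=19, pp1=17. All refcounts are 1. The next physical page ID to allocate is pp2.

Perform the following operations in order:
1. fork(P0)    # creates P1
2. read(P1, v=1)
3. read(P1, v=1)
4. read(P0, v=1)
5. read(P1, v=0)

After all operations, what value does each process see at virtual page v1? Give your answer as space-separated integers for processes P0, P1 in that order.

Answer: 17 17

Derivation:
Op 1: fork(P0) -> P1. 2 ppages; refcounts: pp0:2 pp1:2
Op 2: read(P1, v1) -> 17. No state change.
Op 3: read(P1, v1) -> 17. No state change.
Op 4: read(P0, v1) -> 17. No state change.
Op 5: read(P1, v0) -> 19. No state change.
P0: v1 -> pp1 = 17
P1: v1 -> pp1 = 17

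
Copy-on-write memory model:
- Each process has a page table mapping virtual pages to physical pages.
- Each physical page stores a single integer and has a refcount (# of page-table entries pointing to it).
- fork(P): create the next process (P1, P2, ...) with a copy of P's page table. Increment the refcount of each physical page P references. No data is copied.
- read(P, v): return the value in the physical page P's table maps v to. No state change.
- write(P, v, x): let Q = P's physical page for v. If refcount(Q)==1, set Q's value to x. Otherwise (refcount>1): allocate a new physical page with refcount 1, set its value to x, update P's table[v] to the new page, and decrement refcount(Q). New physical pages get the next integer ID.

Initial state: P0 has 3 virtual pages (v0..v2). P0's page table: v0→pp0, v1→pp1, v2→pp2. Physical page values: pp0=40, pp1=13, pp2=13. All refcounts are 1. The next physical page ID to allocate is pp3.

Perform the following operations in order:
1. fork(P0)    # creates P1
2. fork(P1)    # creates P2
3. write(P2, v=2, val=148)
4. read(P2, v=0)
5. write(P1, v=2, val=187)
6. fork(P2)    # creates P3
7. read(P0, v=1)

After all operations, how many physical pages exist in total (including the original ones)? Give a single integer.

Answer: 5

Derivation:
Op 1: fork(P0) -> P1. 3 ppages; refcounts: pp0:2 pp1:2 pp2:2
Op 2: fork(P1) -> P2. 3 ppages; refcounts: pp0:3 pp1:3 pp2:3
Op 3: write(P2, v2, 148). refcount(pp2)=3>1 -> COPY to pp3. 4 ppages; refcounts: pp0:3 pp1:3 pp2:2 pp3:1
Op 4: read(P2, v0) -> 40. No state change.
Op 5: write(P1, v2, 187). refcount(pp2)=2>1 -> COPY to pp4. 5 ppages; refcounts: pp0:3 pp1:3 pp2:1 pp3:1 pp4:1
Op 6: fork(P2) -> P3. 5 ppages; refcounts: pp0:4 pp1:4 pp2:1 pp3:2 pp4:1
Op 7: read(P0, v1) -> 13. No state change.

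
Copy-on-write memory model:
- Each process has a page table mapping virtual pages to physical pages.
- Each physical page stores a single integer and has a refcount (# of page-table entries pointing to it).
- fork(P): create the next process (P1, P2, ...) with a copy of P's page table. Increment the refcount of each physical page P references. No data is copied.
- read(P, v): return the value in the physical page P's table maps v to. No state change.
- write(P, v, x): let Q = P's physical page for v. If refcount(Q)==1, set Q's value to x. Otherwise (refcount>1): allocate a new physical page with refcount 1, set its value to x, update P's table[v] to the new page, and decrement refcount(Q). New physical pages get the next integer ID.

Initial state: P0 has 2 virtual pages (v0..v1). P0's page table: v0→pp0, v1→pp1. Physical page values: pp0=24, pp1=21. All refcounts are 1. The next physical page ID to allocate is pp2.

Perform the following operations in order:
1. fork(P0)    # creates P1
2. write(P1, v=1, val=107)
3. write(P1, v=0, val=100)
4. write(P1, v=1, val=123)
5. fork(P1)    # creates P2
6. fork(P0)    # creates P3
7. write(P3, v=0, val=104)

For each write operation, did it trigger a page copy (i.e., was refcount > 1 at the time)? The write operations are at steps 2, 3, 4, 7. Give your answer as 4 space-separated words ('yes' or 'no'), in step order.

Op 1: fork(P0) -> P1. 2 ppages; refcounts: pp0:2 pp1:2
Op 2: write(P1, v1, 107). refcount(pp1)=2>1 -> COPY to pp2. 3 ppages; refcounts: pp0:2 pp1:1 pp2:1
Op 3: write(P1, v0, 100). refcount(pp0)=2>1 -> COPY to pp3. 4 ppages; refcounts: pp0:1 pp1:1 pp2:1 pp3:1
Op 4: write(P1, v1, 123). refcount(pp2)=1 -> write in place. 4 ppages; refcounts: pp0:1 pp1:1 pp2:1 pp3:1
Op 5: fork(P1) -> P2. 4 ppages; refcounts: pp0:1 pp1:1 pp2:2 pp3:2
Op 6: fork(P0) -> P3. 4 ppages; refcounts: pp0:2 pp1:2 pp2:2 pp3:2
Op 7: write(P3, v0, 104). refcount(pp0)=2>1 -> COPY to pp4. 5 ppages; refcounts: pp0:1 pp1:2 pp2:2 pp3:2 pp4:1

yes yes no yes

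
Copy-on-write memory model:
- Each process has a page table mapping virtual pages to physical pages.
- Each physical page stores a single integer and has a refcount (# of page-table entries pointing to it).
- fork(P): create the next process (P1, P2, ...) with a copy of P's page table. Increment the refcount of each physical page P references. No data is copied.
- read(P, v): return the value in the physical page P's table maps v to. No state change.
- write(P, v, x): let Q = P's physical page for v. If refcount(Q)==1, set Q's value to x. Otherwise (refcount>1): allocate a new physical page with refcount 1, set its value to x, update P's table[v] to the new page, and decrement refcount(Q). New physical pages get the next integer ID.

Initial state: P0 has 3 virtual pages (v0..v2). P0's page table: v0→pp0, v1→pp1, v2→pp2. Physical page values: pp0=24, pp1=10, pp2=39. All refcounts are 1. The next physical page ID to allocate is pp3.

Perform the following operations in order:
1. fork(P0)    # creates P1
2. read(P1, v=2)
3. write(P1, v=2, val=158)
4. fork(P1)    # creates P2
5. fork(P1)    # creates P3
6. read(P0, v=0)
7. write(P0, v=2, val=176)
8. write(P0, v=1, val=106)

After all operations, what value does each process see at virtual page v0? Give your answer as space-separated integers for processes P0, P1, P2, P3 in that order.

Answer: 24 24 24 24

Derivation:
Op 1: fork(P0) -> P1. 3 ppages; refcounts: pp0:2 pp1:2 pp2:2
Op 2: read(P1, v2) -> 39. No state change.
Op 3: write(P1, v2, 158). refcount(pp2)=2>1 -> COPY to pp3. 4 ppages; refcounts: pp0:2 pp1:2 pp2:1 pp3:1
Op 4: fork(P1) -> P2. 4 ppages; refcounts: pp0:3 pp1:3 pp2:1 pp3:2
Op 5: fork(P1) -> P3. 4 ppages; refcounts: pp0:4 pp1:4 pp2:1 pp3:3
Op 6: read(P0, v0) -> 24. No state change.
Op 7: write(P0, v2, 176). refcount(pp2)=1 -> write in place. 4 ppages; refcounts: pp0:4 pp1:4 pp2:1 pp3:3
Op 8: write(P0, v1, 106). refcount(pp1)=4>1 -> COPY to pp4. 5 ppages; refcounts: pp0:4 pp1:3 pp2:1 pp3:3 pp4:1
P0: v0 -> pp0 = 24
P1: v0 -> pp0 = 24
P2: v0 -> pp0 = 24
P3: v0 -> pp0 = 24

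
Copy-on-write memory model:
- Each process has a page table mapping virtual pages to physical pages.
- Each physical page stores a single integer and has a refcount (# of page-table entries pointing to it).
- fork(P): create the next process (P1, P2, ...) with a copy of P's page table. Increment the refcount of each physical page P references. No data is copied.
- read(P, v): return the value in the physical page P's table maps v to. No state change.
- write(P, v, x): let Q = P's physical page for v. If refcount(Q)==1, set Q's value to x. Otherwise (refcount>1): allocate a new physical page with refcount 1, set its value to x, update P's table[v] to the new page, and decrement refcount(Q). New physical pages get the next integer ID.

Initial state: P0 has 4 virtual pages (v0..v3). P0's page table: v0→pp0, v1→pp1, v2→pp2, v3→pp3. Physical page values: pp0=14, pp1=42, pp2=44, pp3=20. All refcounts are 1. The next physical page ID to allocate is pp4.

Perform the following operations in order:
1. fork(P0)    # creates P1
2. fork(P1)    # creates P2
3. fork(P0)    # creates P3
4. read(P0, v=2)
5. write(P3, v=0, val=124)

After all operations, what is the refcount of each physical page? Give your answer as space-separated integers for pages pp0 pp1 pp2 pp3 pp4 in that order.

Op 1: fork(P0) -> P1. 4 ppages; refcounts: pp0:2 pp1:2 pp2:2 pp3:2
Op 2: fork(P1) -> P2. 4 ppages; refcounts: pp0:3 pp1:3 pp2:3 pp3:3
Op 3: fork(P0) -> P3. 4 ppages; refcounts: pp0:4 pp1:4 pp2:4 pp3:4
Op 4: read(P0, v2) -> 44. No state change.
Op 5: write(P3, v0, 124). refcount(pp0)=4>1 -> COPY to pp4. 5 ppages; refcounts: pp0:3 pp1:4 pp2:4 pp3:4 pp4:1

Answer: 3 4 4 4 1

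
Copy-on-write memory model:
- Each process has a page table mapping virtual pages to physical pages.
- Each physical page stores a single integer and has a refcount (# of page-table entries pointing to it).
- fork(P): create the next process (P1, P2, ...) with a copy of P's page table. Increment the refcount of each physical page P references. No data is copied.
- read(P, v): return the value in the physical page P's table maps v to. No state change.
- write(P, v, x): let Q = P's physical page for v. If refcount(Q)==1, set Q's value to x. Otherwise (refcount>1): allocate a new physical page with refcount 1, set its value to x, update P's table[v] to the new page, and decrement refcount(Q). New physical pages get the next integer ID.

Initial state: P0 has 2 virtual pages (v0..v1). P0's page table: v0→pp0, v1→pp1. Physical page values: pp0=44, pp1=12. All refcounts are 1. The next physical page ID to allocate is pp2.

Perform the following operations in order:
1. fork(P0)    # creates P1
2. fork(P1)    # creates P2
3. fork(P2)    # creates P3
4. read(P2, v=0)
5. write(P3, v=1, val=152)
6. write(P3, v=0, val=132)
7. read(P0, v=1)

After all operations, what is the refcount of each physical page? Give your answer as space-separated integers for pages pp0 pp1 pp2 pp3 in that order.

Answer: 3 3 1 1

Derivation:
Op 1: fork(P0) -> P1. 2 ppages; refcounts: pp0:2 pp1:2
Op 2: fork(P1) -> P2. 2 ppages; refcounts: pp0:3 pp1:3
Op 3: fork(P2) -> P3. 2 ppages; refcounts: pp0:4 pp1:4
Op 4: read(P2, v0) -> 44. No state change.
Op 5: write(P3, v1, 152). refcount(pp1)=4>1 -> COPY to pp2. 3 ppages; refcounts: pp0:4 pp1:3 pp2:1
Op 6: write(P3, v0, 132). refcount(pp0)=4>1 -> COPY to pp3. 4 ppages; refcounts: pp0:3 pp1:3 pp2:1 pp3:1
Op 7: read(P0, v1) -> 12. No state change.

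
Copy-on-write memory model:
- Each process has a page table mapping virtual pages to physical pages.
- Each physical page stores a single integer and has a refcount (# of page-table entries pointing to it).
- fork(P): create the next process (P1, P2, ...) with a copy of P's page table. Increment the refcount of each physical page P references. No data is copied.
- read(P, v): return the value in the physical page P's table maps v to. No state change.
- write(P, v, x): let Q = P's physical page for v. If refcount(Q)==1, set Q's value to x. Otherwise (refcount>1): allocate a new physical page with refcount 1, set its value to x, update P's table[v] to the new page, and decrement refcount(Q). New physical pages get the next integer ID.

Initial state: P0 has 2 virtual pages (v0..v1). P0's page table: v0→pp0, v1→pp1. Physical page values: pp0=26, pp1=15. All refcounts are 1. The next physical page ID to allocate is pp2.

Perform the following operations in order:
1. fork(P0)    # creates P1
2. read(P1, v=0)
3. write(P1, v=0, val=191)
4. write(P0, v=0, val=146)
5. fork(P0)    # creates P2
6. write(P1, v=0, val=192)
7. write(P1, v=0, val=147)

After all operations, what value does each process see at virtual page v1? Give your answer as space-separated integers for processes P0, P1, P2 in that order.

Answer: 15 15 15

Derivation:
Op 1: fork(P0) -> P1. 2 ppages; refcounts: pp0:2 pp1:2
Op 2: read(P1, v0) -> 26. No state change.
Op 3: write(P1, v0, 191). refcount(pp0)=2>1 -> COPY to pp2. 3 ppages; refcounts: pp0:1 pp1:2 pp2:1
Op 4: write(P0, v0, 146). refcount(pp0)=1 -> write in place. 3 ppages; refcounts: pp0:1 pp1:2 pp2:1
Op 5: fork(P0) -> P2. 3 ppages; refcounts: pp0:2 pp1:3 pp2:1
Op 6: write(P1, v0, 192). refcount(pp2)=1 -> write in place. 3 ppages; refcounts: pp0:2 pp1:3 pp2:1
Op 7: write(P1, v0, 147). refcount(pp2)=1 -> write in place. 3 ppages; refcounts: pp0:2 pp1:3 pp2:1
P0: v1 -> pp1 = 15
P1: v1 -> pp1 = 15
P2: v1 -> pp1 = 15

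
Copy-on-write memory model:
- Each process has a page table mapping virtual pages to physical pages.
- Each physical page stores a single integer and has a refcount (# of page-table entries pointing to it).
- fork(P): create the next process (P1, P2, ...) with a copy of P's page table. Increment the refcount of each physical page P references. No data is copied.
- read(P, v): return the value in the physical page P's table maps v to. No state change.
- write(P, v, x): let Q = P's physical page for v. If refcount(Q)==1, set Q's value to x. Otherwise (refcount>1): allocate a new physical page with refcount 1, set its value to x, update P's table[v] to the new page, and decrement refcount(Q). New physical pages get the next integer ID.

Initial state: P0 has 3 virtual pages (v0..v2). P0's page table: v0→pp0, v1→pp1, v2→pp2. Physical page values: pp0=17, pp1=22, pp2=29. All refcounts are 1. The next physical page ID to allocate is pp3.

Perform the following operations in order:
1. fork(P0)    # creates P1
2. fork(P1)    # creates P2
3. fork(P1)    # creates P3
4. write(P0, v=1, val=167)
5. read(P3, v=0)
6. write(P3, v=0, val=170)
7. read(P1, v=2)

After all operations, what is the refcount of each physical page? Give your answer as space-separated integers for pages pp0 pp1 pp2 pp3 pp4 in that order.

Answer: 3 3 4 1 1

Derivation:
Op 1: fork(P0) -> P1. 3 ppages; refcounts: pp0:2 pp1:2 pp2:2
Op 2: fork(P1) -> P2. 3 ppages; refcounts: pp0:3 pp1:3 pp2:3
Op 3: fork(P1) -> P3. 3 ppages; refcounts: pp0:4 pp1:4 pp2:4
Op 4: write(P0, v1, 167). refcount(pp1)=4>1 -> COPY to pp3. 4 ppages; refcounts: pp0:4 pp1:3 pp2:4 pp3:1
Op 5: read(P3, v0) -> 17. No state change.
Op 6: write(P3, v0, 170). refcount(pp0)=4>1 -> COPY to pp4. 5 ppages; refcounts: pp0:3 pp1:3 pp2:4 pp3:1 pp4:1
Op 7: read(P1, v2) -> 29. No state change.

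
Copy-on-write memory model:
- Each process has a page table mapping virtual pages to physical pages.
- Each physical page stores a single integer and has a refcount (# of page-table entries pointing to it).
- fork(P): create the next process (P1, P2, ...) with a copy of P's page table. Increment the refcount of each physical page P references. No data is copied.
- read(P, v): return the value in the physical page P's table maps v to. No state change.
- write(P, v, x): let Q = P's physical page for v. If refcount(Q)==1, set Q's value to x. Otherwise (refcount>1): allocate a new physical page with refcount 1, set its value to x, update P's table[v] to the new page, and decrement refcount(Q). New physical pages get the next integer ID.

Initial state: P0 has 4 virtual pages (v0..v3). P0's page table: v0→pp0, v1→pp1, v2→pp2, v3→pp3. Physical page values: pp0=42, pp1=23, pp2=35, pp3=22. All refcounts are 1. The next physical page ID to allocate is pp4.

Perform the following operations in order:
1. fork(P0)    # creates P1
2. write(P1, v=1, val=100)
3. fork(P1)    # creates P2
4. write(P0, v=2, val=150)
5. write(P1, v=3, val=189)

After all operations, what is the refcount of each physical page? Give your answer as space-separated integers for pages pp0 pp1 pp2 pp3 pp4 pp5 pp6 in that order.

Op 1: fork(P0) -> P1. 4 ppages; refcounts: pp0:2 pp1:2 pp2:2 pp3:2
Op 2: write(P1, v1, 100). refcount(pp1)=2>1 -> COPY to pp4. 5 ppages; refcounts: pp0:2 pp1:1 pp2:2 pp3:2 pp4:1
Op 3: fork(P1) -> P2. 5 ppages; refcounts: pp0:3 pp1:1 pp2:3 pp3:3 pp4:2
Op 4: write(P0, v2, 150). refcount(pp2)=3>1 -> COPY to pp5. 6 ppages; refcounts: pp0:3 pp1:1 pp2:2 pp3:3 pp4:2 pp5:1
Op 5: write(P1, v3, 189). refcount(pp3)=3>1 -> COPY to pp6. 7 ppages; refcounts: pp0:3 pp1:1 pp2:2 pp3:2 pp4:2 pp5:1 pp6:1

Answer: 3 1 2 2 2 1 1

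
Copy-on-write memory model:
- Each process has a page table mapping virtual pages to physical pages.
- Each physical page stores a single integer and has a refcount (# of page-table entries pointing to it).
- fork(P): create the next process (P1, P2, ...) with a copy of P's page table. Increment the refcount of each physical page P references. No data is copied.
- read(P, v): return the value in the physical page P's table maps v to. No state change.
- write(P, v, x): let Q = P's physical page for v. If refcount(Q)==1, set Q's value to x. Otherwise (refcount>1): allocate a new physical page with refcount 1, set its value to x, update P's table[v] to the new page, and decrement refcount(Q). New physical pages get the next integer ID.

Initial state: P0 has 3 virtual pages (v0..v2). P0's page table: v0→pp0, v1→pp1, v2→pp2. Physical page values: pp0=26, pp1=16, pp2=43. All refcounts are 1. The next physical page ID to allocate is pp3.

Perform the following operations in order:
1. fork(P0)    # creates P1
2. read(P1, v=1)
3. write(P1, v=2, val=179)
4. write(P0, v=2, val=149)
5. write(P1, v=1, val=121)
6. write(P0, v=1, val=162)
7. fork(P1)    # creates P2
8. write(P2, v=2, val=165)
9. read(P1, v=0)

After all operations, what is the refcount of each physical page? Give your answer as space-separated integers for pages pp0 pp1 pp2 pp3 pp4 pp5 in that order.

Answer: 3 1 1 1 2 1

Derivation:
Op 1: fork(P0) -> P1. 3 ppages; refcounts: pp0:2 pp1:2 pp2:2
Op 2: read(P1, v1) -> 16. No state change.
Op 3: write(P1, v2, 179). refcount(pp2)=2>1 -> COPY to pp3. 4 ppages; refcounts: pp0:2 pp1:2 pp2:1 pp3:1
Op 4: write(P0, v2, 149). refcount(pp2)=1 -> write in place. 4 ppages; refcounts: pp0:2 pp1:2 pp2:1 pp3:1
Op 5: write(P1, v1, 121). refcount(pp1)=2>1 -> COPY to pp4. 5 ppages; refcounts: pp0:2 pp1:1 pp2:1 pp3:1 pp4:1
Op 6: write(P0, v1, 162). refcount(pp1)=1 -> write in place. 5 ppages; refcounts: pp0:2 pp1:1 pp2:1 pp3:1 pp4:1
Op 7: fork(P1) -> P2. 5 ppages; refcounts: pp0:3 pp1:1 pp2:1 pp3:2 pp4:2
Op 8: write(P2, v2, 165). refcount(pp3)=2>1 -> COPY to pp5. 6 ppages; refcounts: pp0:3 pp1:1 pp2:1 pp3:1 pp4:2 pp5:1
Op 9: read(P1, v0) -> 26. No state change.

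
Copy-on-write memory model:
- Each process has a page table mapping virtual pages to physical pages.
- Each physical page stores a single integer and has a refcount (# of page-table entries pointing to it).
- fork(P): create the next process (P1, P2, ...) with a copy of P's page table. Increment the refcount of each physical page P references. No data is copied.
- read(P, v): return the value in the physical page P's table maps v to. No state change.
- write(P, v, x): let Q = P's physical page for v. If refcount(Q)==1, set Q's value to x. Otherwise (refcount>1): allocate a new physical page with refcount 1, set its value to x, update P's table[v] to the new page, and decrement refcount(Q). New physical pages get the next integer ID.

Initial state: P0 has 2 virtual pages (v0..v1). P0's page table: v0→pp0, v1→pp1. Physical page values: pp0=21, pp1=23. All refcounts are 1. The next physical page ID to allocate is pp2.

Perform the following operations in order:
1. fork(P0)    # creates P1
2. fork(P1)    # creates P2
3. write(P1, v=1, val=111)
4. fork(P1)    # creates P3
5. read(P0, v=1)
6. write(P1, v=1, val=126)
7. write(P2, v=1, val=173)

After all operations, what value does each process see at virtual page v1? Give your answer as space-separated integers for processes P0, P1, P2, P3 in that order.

Answer: 23 126 173 111

Derivation:
Op 1: fork(P0) -> P1. 2 ppages; refcounts: pp0:2 pp1:2
Op 2: fork(P1) -> P2. 2 ppages; refcounts: pp0:3 pp1:3
Op 3: write(P1, v1, 111). refcount(pp1)=3>1 -> COPY to pp2. 3 ppages; refcounts: pp0:3 pp1:2 pp2:1
Op 4: fork(P1) -> P3. 3 ppages; refcounts: pp0:4 pp1:2 pp2:2
Op 5: read(P0, v1) -> 23. No state change.
Op 6: write(P1, v1, 126). refcount(pp2)=2>1 -> COPY to pp3. 4 ppages; refcounts: pp0:4 pp1:2 pp2:1 pp3:1
Op 7: write(P2, v1, 173). refcount(pp1)=2>1 -> COPY to pp4. 5 ppages; refcounts: pp0:4 pp1:1 pp2:1 pp3:1 pp4:1
P0: v1 -> pp1 = 23
P1: v1 -> pp3 = 126
P2: v1 -> pp4 = 173
P3: v1 -> pp2 = 111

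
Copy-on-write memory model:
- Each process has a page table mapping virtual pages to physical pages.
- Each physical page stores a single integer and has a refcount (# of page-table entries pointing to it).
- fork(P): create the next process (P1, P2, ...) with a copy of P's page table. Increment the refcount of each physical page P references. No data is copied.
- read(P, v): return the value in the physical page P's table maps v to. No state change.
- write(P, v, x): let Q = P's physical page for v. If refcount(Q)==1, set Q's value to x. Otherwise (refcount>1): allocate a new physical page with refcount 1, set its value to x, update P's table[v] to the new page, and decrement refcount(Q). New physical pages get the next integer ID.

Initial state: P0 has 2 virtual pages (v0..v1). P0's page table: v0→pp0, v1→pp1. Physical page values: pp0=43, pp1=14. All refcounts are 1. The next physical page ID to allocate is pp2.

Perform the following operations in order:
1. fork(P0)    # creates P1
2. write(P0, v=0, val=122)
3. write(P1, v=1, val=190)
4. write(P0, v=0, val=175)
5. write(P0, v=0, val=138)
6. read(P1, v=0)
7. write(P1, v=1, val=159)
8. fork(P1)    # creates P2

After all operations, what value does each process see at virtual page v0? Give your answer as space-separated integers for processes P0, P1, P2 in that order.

Op 1: fork(P0) -> P1. 2 ppages; refcounts: pp0:2 pp1:2
Op 2: write(P0, v0, 122). refcount(pp0)=2>1 -> COPY to pp2. 3 ppages; refcounts: pp0:1 pp1:2 pp2:1
Op 3: write(P1, v1, 190). refcount(pp1)=2>1 -> COPY to pp3. 4 ppages; refcounts: pp0:1 pp1:1 pp2:1 pp3:1
Op 4: write(P0, v0, 175). refcount(pp2)=1 -> write in place. 4 ppages; refcounts: pp0:1 pp1:1 pp2:1 pp3:1
Op 5: write(P0, v0, 138). refcount(pp2)=1 -> write in place. 4 ppages; refcounts: pp0:1 pp1:1 pp2:1 pp3:1
Op 6: read(P1, v0) -> 43. No state change.
Op 7: write(P1, v1, 159). refcount(pp3)=1 -> write in place. 4 ppages; refcounts: pp0:1 pp1:1 pp2:1 pp3:1
Op 8: fork(P1) -> P2. 4 ppages; refcounts: pp0:2 pp1:1 pp2:1 pp3:2
P0: v0 -> pp2 = 138
P1: v0 -> pp0 = 43
P2: v0 -> pp0 = 43

Answer: 138 43 43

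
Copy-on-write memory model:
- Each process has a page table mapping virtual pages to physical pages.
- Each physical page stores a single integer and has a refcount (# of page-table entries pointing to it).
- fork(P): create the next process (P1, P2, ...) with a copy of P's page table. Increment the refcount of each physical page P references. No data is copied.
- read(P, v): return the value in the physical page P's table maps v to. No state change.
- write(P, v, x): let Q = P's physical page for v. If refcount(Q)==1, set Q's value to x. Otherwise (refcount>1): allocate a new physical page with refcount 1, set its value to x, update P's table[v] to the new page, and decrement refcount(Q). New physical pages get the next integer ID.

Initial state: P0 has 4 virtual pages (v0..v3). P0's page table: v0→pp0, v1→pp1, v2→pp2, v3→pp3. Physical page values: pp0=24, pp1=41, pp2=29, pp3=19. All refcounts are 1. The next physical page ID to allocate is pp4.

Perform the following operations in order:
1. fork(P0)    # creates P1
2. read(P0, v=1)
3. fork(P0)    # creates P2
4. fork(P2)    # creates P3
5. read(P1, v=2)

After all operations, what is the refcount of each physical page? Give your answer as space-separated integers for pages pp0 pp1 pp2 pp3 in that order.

Answer: 4 4 4 4

Derivation:
Op 1: fork(P0) -> P1. 4 ppages; refcounts: pp0:2 pp1:2 pp2:2 pp3:2
Op 2: read(P0, v1) -> 41. No state change.
Op 3: fork(P0) -> P2. 4 ppages; refcounts: pp0:3 pp1:3 pp2:3 pp3:3
Op 4: fork(P2) -> P3. 4 ppages; refcounts: pp0:4 pp1:4 pp2:4 pp3:4
Op 5: read(P1, v2) -> 29. No state change.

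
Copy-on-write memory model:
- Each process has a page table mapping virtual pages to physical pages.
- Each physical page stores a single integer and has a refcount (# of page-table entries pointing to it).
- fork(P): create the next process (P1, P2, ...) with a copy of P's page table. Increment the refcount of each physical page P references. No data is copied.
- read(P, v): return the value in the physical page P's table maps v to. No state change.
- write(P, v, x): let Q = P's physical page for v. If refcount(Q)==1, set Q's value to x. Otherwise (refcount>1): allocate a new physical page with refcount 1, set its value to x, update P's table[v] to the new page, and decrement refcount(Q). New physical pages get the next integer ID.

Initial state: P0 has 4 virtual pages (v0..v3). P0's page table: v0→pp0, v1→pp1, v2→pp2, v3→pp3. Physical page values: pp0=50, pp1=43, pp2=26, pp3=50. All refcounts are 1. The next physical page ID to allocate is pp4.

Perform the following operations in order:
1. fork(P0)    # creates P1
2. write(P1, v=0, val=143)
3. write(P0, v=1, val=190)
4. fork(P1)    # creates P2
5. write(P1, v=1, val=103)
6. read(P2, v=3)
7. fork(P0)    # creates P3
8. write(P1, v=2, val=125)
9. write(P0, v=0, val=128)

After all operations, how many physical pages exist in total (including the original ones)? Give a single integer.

Answer: 9

Derivation:
Op 1: fork(P0) -> P1. 4 ppages; refcounts: pp0:2 pp1:2 pp2:2 pp3:2
Op 2: write(P1, v0, 143). refcount(pp0)=2>1 -> COPY to pp4. 5 ppages; refcounts: pp0:1 pp1:2 pp2:2 pp3:2 pp4:1
Op 3: write(P0, v1, 190). refcount(pp1)=2>1 -> COPY to pp5. 6 ppages; refcounts: pp0:1 pp1:1 pp2:2 pp3:2 pp4:1 pp5:1
Op 4: fork(P1) -> P2. 6 ppages; refcounts: pp0:1 pp1:2 pp2:3 pp3:3 pp4:2 pp5:1
Op 5: write(P1, v1, 103). refcount(pp1)=2>1 -> COPY to pp6. 7 ppages; refcounts: pp0:1 pp1:1 pp2:3 pp3:3 pp4:2 pp5:1 pp6:1
Op 6: read(P2, v3) -> 50. No state change.
Op 7: fork(P0) -> P3. 7 ppages; refcounts: pp0:2 pp1:1 pp2:4 pp3:4 pp4:2 pp5:2 pp6:1
Op 8: write(P1, v2, 125). refcount(pp2)=4>1 -> COPY to pp7. 8 ppages; refcounts: pp0:2 pp1:1 pp2:3 pp3:4 pp4:2 pp5:2 pp6:1 pp7:1
Op 9: write(P0, v0, 128). refcount(pp0)=2>1 -> COPY to pp8. 9 ppages; refcounts: pp0:1 pp1:1 pp2:3 pp3:4 pp4:2 pp5:2 pp6:1 pp7:1 pp8:1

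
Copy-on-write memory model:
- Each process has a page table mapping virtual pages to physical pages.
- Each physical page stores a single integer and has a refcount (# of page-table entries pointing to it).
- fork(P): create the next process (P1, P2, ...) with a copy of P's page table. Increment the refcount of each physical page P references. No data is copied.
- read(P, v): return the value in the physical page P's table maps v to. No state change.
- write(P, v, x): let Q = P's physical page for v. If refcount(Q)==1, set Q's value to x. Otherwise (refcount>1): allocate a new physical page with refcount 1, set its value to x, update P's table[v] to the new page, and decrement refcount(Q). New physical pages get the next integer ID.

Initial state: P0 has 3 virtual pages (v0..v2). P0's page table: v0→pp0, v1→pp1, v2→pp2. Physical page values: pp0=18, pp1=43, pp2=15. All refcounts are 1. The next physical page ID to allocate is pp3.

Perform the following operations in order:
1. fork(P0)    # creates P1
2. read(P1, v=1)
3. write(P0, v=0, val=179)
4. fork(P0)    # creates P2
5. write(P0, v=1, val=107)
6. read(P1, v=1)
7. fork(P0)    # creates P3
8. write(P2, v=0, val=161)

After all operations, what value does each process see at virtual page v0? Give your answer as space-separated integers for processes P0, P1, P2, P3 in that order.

Op 1: fork(P0) -> P1. 3 ppages; refcounts: pp0:2 pp1:2 pp2:2
Op 2: read(P1, v1) -> 43. No state change.
Op 3: write(P0, v0, 179). refcount(pp0)=2>1 -> COPY to pp3. 4 ppages; refcounts: pp0:1 pp1:2 pp2:2 pp3:1
Op 4: fork(P0) -> P2. 4 ppages; refcounts: pp0:1 pp1:3 pp2:3 pp3:2
Op 5: write(P0, v1, 107). refcount(pp1)=3>1 -> COPY to pp4. 5 ppages; refcounts: pp0:1 pp1:2 pp2:3 pp3:2 pp4:1
Op 6: read(P1, v1) -> 43. No state change.
Op 7: fork(P0) -> P3. 5 ppages; refcounts: pp0:1 pp1:2 pp2:4 pp3:3 pp4:2
Op 8: write(P2, v0, 161). refcount(pp3)=3>1 -> COPY to pp5. 6 ppages; refcounts: pp0:1 pp1:2 pp2:4 pp3:2 pp4:2 pp5:1
P0: v0 -> pp3 = 179
P1: v0 -> pp0 = 18
P2: v0 -> pp5 = 161
P3: v0 -> pp3 = 179

Answer: 179 18 161 179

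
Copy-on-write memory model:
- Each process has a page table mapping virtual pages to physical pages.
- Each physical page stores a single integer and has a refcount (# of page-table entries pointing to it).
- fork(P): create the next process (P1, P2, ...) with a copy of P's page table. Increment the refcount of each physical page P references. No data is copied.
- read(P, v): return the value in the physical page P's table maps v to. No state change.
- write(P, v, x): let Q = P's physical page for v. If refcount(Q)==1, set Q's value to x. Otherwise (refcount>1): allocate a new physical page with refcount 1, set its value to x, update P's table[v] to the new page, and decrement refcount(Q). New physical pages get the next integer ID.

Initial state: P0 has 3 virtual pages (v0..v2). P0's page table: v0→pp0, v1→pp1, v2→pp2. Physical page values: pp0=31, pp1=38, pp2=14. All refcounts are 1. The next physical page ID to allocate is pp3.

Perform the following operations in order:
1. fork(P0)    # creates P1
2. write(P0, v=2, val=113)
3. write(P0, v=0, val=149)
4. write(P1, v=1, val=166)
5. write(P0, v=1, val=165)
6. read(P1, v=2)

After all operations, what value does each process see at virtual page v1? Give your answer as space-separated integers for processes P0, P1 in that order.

Op 1: fork(P0) -> P1. 3 ppages; refcounts: pp0:2 pp1:2 pp2:2
Op 2: write(P0, v2, 113). refcount(pp2)=2>1 -> COPY to pp3. 4 ppages; refcounts: pp0:2 pp1:2 pp2:1 pp3:1
Op 3: write(P0, v0, 149). refcount(pp0)=2>1 -> COPY to pp4. 5 ppages; refcounts: pp0:1 pp1:2 pp2:1 pp3:1 pp4:1
Op 4: write(P1, v1, 166). refcount(pp1)=2>1 -> COPY to pp5. 6 ppages; refcounts: pp0:1 pp1:1 pp2:1 pp3:1 pp4:1 pp5:1
Op 5: write(P0, v1, 165). refcount(pp1)=1 -> write in place. 6 ppages; refcounts: pp0:1 pp1:1 pp2:1 pp3:1 pp4:1 pp5:1
Op 6: read(P1, v2) -> 14. No state change.
P0: v1 -> pp1 = 165
P1: v1 -> pp5 = 166

Answer: 165 166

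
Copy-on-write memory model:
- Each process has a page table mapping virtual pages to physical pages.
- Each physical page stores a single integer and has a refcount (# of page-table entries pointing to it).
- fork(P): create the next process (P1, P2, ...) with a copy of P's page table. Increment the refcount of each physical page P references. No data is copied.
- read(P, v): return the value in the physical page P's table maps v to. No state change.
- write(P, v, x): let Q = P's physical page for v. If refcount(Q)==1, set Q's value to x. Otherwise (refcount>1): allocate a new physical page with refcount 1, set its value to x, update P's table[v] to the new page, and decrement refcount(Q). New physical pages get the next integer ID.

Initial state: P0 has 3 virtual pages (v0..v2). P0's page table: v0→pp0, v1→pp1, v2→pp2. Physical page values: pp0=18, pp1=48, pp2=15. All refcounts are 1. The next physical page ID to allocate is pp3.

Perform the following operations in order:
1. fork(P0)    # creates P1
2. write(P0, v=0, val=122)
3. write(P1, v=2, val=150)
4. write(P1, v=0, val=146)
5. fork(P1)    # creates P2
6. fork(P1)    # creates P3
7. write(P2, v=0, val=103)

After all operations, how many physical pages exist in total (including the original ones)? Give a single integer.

Op 1: fork(P0) -> P1. 3 ppages; refcounts: pp0:2 pp1:2 pp2:2
Op 2: write(P0, v0, 122). refcount(pp0)=2>1 -> COPY to pp3. 4 ppages; refcounts: pp0:1 pp1:2 pp2:2 pp3:1
Op 3: write(P1, v2, 150). refcount(pp2)=2>1 -> COPY to pp4. 5 ppages; refcounts: pp0:1 pp1:2 pp2:1 pp3:1 pp4:1
Op 4: write(P1, v0, 146). refcount(pp0)=1 -> write in place. 5 ppages; refcounts: pp0:1 pp1:2 pp2:1 pp3:1 pp4:1
Op 5: fork(P1) -> P2. 5 ppages; refcounts: pp0:2 pp1:3 pp2:1 pp3:1 pp4:2
Op 6: fork(P1) -> P3. 5 ppages; refcounts: pp0:3 pp1:4 pp2:1 pp3:1 pp4:3
Op 7: write(P2, v0, 103). refcount(pp0)=3>1 -> COPY to pp5. 6 ppages; refcounts: pp0:2 pp1:4 pp2:1 pp3:1 pp4:3 pp5:1

Answer: 6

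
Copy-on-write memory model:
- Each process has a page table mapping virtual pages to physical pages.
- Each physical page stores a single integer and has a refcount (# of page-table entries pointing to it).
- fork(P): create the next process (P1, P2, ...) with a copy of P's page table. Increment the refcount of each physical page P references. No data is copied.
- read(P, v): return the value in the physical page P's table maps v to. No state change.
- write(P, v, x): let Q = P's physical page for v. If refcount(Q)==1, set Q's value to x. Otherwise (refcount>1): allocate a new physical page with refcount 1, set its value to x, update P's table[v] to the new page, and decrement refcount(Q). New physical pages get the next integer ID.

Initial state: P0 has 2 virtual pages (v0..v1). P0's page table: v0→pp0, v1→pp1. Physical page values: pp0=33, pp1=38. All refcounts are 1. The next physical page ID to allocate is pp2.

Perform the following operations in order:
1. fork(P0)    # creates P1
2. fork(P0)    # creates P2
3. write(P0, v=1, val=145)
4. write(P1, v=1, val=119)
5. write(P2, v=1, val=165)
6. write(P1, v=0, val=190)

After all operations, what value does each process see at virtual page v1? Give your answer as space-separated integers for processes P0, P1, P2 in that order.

Answer: 145 119 165

Derivation:
Op 1: fork(P0) -> P1. 2 ppages; refcounts: pp0:2 pp1:2
Op 2: fork(P0) -> P2. 2 ppages; refcounts: pp0:3 pp1:3
Op 3: write(P0, v1, 145). refcount(pp1)=3>1 -> COPY to pp2. 3 ppages; refcounts: pp0:3 pp1:2 pp2:1
Op 4: write(P1, v1, 119). refcount(pp1)=2>1 -> COPY to pp3. 4 ppages; refcounts: pp0:3 pp1:1 pp2:1 pp3:1
Op 5: write(P2, v1, 165). refcount(pp1)=1 -> write in place. 4 ppages; refcounts: pp0:3 pp1:1 pp2:1 pp3:1
Op 6: write(P1, v0, 190). refcount(pp0)=3>1 -> COPY to pp4. 5 ppages; refcounts: pp0:2 pp1:1 pp2:1 pp3:1 pp4:1
P0: v1 -> pp2 = 145
P1: v1 -> pp3 = 119
P2: v1 -> pp1 = 165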